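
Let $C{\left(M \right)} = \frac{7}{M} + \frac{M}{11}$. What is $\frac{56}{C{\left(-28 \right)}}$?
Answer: $- \frac{2464}{123} \approx -20.033$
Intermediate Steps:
$C{\left(M \right)} = \frac{7}{M} + \frac{M}{11}$ ($C{\left(M \right)} = \frac{7}{M} + M \frac{1}{11} = \frac{7}{M} + \frac{M}{11}$)
$\frac{56}{C{\left(-28 \right)}} = \frac{56}{\frac{7}{-28} + \frac{1}{11} \left(-28\right)} = \frac{56}{7 \left(- \frac{1}{28}\right) - \frac{28}{11}} = \frac{56}{- \frac{1}{4} - \frac{28}{11}} = \frac{56}{- \frac{123}{44}} = 56 \left(- \frac{44}{123}\right) = - \frac{2464}{123}$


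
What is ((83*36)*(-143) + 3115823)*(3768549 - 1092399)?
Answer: 7194933644850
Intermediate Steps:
((83*36)*(-143) + 3115823)*(3768549 - 1092399) = (2988*(-143) + 3115823)*2676150 = (-427284 + 3115823)*2676150 = 2688539*2676150 = 7194933644850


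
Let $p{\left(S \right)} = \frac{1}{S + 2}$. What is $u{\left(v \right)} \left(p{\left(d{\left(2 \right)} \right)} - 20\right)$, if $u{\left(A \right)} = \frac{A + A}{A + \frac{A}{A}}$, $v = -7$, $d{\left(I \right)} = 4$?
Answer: $- \frac{833}{18} \approx -46.278$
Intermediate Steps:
$p{\left(S \right)} = \frac{1}{2 + S}$
$u{\left(A \right)} = \frac{2 A}{1 + A}$ ($u{\left(A \right)} = \frac{2 A}{A + 1} = \frac{2 A}{1 + A}$)
$u{\left(v \right)} \left(p{\left(d{\left(2 \right)} \right)} - 20\right) = 2 \left(-7\right) \frac{1}{1 - 7} \left(\frac{1}{2 + 4} - 20\right) = 2 \left(-7\right) \frac{1}{-6} \left(\frac{1}{6} - 20\right) = 2 \left(-7\right) \left(- \frac{1}{6}\right) \left(\frac{1}{6} - 20\right) = \frac{7}{3} \left(- \frac{119}{6}\right) = - \frac{833}{18}$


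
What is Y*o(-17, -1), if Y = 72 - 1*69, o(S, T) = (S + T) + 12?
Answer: -18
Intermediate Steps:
o(S, T) = 12 + S + T
Y = 3 (Y = 72 - 69 = 3)
Y*o(-17, -1) = 3*(12 - 17 - 1) = 3*(-6) = -18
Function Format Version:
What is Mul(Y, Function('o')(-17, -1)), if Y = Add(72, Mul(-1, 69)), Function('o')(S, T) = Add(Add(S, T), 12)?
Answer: -18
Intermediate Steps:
Function('o')(S, T) = Add(12, S, T)
Y = 3 (Y = Add(72, -69) = 3)
Mul(Y, Function('o')(-17, -1)) = Mul(3, Add(12, -17, -1)) = Mul(3, -6) = -18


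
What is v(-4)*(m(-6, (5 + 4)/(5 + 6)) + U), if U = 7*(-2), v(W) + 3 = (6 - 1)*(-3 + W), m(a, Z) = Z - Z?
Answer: 532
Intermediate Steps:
m(a, Z) = 0
v(W) = -18 + 5*W (v(W) = -3 + (6 - 1)*(-3 + W) = -3 + 5*(-3 + W) = -3 + (-15 + 5*W) = -18 + 5*W)
U = -14
v(-4)*(m(-6, (5 + 4)/(5 + 6)) + U) = (-18 + 5*(-4))*(0 - 14) = (-18 - 20)*(-14) = -38*(-14) = 532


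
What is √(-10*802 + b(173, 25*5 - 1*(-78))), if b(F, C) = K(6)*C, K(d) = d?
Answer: I*√6802 ≈ 82.474*I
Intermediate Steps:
b(F, C) = 6*C
√(-10*802 + b(173, 25*5 - 1*(-78))) = √(-10*802 + 6*(25*5 - 1*(-78))) = √(-8020 + 6*(125 + 78)) = √(-8020 + 6*203) = √(-8020 + 1218) = √(-6802) = I*√6802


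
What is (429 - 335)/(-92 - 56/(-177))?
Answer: -8319/8114 ≈ -1.0253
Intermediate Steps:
(429 - 335)/(-92 - 56/(-177)) = 94/(-92 - 56*(-1/177)) = 94/(-92 + 56/177) = 94/(-16228/177) = 94*(-177/16228) = -8319/8114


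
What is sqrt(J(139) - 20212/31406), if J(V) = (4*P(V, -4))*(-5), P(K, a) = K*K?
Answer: I*sqrt(95285228736298)/15703 ≈ 621.63*I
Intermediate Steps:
P(K, a) = K**2
J(V) = -20*V**2 (J(V) = (4*V**2)*(-5) = -20*V**2)
sqrt(J(139) - 20212/31406) = sqrt(-20*139**2 - 20212/31406) = sqrt(-20*19321 - 20212*1/31406) = sqrt(-386420 - 10106/15703) = sqrt(-6067963366/15703) = I*sqrt(95285228736298)/15703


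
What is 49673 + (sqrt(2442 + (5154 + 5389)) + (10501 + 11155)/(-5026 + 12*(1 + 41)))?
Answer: 112299825/2261 + 7*sqrt(265) ≈ 49782.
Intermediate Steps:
49673 + (sqrt(2442 + (5154 + 5389)) + (10501 + 11155)/(-5026 + 12*(1 + 41))) = 49673 + (sqrt(2442 + 10543) + 21656/(-5026 + 12*42)) = 49673 + (sqrt(12985) + 21656/(-5026 + 504)) = 49673 + (7*sqrt(265) + 21656/(-4522)) = 49673 + (7*sqrt(265) + 21656*(-1/4522)) = 49673 + (7*sqrt(265) - 10828/2261) = 49673 + (-10828/2261 + 7*sqrt(265)) = 112299825/2261 + 7*sqrt(265)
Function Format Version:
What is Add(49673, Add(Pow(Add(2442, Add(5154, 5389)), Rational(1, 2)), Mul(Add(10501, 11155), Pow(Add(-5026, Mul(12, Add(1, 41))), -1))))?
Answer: Add(Rational(112299825, 2261), Mul(7, Pow(265, Rational(1, 2)))) ≈ 49782.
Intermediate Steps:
Add(49673, Add(Pow(Add(2442, Add(5154, 5389)), Rational(1, 2)), Mul(Add(10501, 11155), Pow(Add(-5026, Mul(12, Add(1, 41))), -1)))) = Add(49673, Add(Pow(Add(2442, 10543), Rational(1, 2)), Mul(21656, Pow(Add(-5026, Mul(12, 42)), -1)))) = Add(49673, Add(Pow(12985, Rational(1, 2)), Mul(21656, Pow(Add(-5026, 504), -1)))) = Add(49673, Add(Mul(7, Pow(265, Rational(1, 2))), Mul(21656, Pow(-4522, -1)))) = Add(49673, Add(Mul(7, Pow(265, Rational(1, 2))), Mul(21656, Rational(-1, 4522)))) = Add(49673, Add(Mul(7, Pow(265, Rational(1, 2))), Rational(-10828, 2261))) = Add(49673, Add(Rational(-10828, 2261), Mul(7, Pow(265, Rational(1, 2))))) = Add(Rational(112299825, 2261), Mul(7, Pow(265, Rational(1, 2))))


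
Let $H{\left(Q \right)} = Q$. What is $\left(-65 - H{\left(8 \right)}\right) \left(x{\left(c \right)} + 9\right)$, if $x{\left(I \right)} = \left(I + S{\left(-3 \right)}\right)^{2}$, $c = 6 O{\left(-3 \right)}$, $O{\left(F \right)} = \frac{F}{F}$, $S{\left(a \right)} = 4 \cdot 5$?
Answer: $-50005$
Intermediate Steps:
$S{\left(a \right)} = 20$
$O{\left(F \right)} = 1$
$c = 6$ ($c = 6 \cdot 1 = 6$)
$x{\left(I \right)} = \left(20 + I\right)^{2}$ ($x{\left(I \right)} = \left(I + 20\right)^{2} = \left(20 + I\right)^{2}$)
$\left(-65 - H{\left(8 \right)}\right) \left(x{\left(c \right)} + 9\right) = \left(-65 - 8\right) \left(\left(20 + 6\right)^{2} + 9\right) = \left(-65 - 8\right) \left(26^{2} + 9\right) = - 73 \left(676 + 9\right) = \left(-73\right) 685 = -50005$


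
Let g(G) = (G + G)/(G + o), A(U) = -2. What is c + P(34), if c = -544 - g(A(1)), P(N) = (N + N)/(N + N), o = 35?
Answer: -17915/33 ≈ -542.88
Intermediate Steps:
g(G) = 2*G/(35 + G) (g(G) = (G + G)/(G + 35) = (2*G)/(35 + G) = 2*G/(35 + G))
P(N) = 1 (P(N) = (2*N)/((2*N)) = (2*N)*(1/(2*N)) = 1)
c = -17948/33 (c = -544 - 2*(-2)/(35 - 2) = -544 - 2*(-2)/33 = -544 - 1*(-4/33) = -544 + 4/33 = -17948/33 ≈ -543.88)
c + P(34) = -17948/33 + 1 = -17915/33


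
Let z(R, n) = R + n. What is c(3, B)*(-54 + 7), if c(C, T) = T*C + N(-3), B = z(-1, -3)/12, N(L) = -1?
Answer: 94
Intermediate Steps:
B = -1/3 (B = (-1 - 3)/12 = -4*1/12 = -1/3 ≈ -0.33333)
c(C, T) = -1 + C*T (c(C, T) = T*C - 1 = C*T - 1 = -1 + C*T)
c(3, B)*(-54 + 7) = (-1 + 3*(-1/3))*(-54 + 7) = (-1 - 1)*(-47) = -2*(-47) = 94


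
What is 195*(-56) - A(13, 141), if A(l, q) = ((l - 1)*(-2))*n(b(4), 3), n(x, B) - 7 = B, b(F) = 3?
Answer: -10680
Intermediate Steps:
n(x, B) = 7 + B
A(l, q) = 20 - 20*l (A(l, q) = ((l - 1)*(-2))*(7 + 3) = ((-1 + l)*(-2))*10 = (2 - 2*l)*10 = 20 - 20*l)
195*(-56) - A(13, 141) = 195*(-56) - (20 - 20*13) = -10920 - (20 - 260) = -10920 - 1*(-240) = -10920 + 240 = -10680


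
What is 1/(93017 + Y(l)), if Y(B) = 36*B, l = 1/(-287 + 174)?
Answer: 113/10510885 ≈ 1.0751e-5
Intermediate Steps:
l = -1/113 (l = 1/(-113) = -1/113 ≈ -0.0088496)
1/(93017 + Y(l)) = 1/(93017 + 36*(-1/113)) = 1/(93017 - 36/113) = 1/(10510885/113) = 113/10510885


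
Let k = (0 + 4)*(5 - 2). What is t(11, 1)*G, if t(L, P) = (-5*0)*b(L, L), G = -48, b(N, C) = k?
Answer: 0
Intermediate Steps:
k = 12 (k = 4*3 = 12)
b(N, C) = 12
t(L, P) = 0 (t(L, P) = -5*0*12 = 0*12 = 0)
t(11, 1)*G = 0*(-48) = 0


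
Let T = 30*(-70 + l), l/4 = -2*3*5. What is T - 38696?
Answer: -44396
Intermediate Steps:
l = -120 (l = 4*(-2*3*5) = 4*(-6*5) = 4*(-30) = -120)
T = -5700 (T = 30*(-70 - 120) = 30*(-190) = -5700)
T - 38696 = -5700 - 38696 = -44396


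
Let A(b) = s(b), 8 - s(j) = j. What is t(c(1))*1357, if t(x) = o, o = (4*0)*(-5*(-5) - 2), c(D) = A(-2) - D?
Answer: 0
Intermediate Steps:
s(j) = 8 - j
A(b) = 8 - b
c(D) = 10 - D (c(D) = (8 - 1*(-2)) - D = (8 + 2) - D = 10 - D)
o = 0 (o = 0*(25 - 2) = 0*23 = 0)
t(x) = 0
t(c(1))*1357 = 0*1357 = 0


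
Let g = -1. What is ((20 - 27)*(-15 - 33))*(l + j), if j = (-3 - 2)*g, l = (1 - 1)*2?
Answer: 1680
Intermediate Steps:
l = 0 (l = 0*2 = 0)
j = 5 (j = (-3 - 2)*(-1) = -5*(-1) = 5)
((20 - 27)*(-15 - 33))*(l + j) = ((20 - 27)*(-15 - 33))*(0 + 5) = -7*(-48)*5 = 336*5 = 1680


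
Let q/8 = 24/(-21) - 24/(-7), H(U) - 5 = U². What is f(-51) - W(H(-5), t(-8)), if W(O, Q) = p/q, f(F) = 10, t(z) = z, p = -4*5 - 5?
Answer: 1455/128 ≈ 11.367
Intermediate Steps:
p = -25 (p = -20 - 5 = -25)
H(U) = 5 + U²
q = 128/7 (q = 8*(24/(-21) - 24/(-7)) = 8*(24*(-1/21) - 24*(-⅐)) = 8*(-8/7 + 24/7) = 8*(16/7) = 128/7 ≈ 18.286)
W(O, Q) = -175/128 (W(O, Q) = -25/128/7 = -25*7/128 = -175/128)
f(-51) - W(H(-5), t(-8)) = 10 - 1*(-175/128) = 10 + 175/128 = 1455/128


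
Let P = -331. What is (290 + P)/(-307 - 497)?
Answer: 41/804 ≈ 0.050995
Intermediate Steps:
(290 + P)/(-307 - 497) = (290 - 331)/(-307 - 497) = -41/(-804) = -41*(-1/804) = 41/804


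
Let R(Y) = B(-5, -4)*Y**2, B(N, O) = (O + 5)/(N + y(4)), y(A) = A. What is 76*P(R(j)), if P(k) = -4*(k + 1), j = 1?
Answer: 0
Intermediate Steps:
B(N, O) = (5 + O)/(4 + N) (B(N, O) = (O + 5)/(N + 4) = (5 + O)/(4 + N))
R(Y) = -Y**2 (R(Y) = ((5 - 4)/(4 - 5))*Y**2 = (1/(-1))*Y**2 = (-1*1)*Y**2 = -Y**2)
P(k) = -4 - 4*k (P(k) = -4*(1 + k) = -4 - 4*k)
76*P(R(j)) = 76*(-4 - (-4)*1**2) = 76*(-4 - (-4)) = 76*(-4 - 4*(-1)) = 76*(-4 + 4) = 76*0 = 0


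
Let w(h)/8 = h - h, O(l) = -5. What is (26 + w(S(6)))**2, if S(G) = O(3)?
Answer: 676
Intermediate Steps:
S(G) = -5
w(h) = 0 (w(h) = 8*(h - h) = 8*0 = 0)
(26 + w(S(6)))**2 = (26 + 0)**2 = 26**2 = 676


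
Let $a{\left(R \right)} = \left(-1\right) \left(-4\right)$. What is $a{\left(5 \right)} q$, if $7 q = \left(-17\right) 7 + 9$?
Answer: $- \frac{440}{7} \approx -62.857$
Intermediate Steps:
$q = - \frac{110}{7}$ ($q = \frac{\left(-17\right) 7 + 9}{7} = \frac{-119 + 9}{7} = \frac{1}{7} \left(-110\right) = - \frac{110}{7} \approx -15.714$)
$a{\left(R \right)} = 4$
$a{\left(5 \right)} q = 4 \left(- \frac{110}{7}\right) = - \frac{440}{7}$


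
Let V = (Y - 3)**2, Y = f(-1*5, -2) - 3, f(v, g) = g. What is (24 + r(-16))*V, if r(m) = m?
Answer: 512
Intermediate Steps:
Y = -5 (Y = -2 - 3 = -5)
V = 64 (V = (-5 - 3)**2 = (-8)**2 = 64)
(24 + r(-16))*V = (24 - 16)*64 = 8*64 = 512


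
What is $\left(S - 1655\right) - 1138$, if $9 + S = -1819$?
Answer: $-4621$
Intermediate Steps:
$S = -1828$ ($S = -9 - 1819 = -1828$)
$\left(S - 1655\right) - 1138 = \left(-1828 - 1655\right) - 1138 = -3483 - 1138 = -4621$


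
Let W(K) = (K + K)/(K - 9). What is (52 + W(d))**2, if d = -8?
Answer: 810000/289 ≈ 2802.8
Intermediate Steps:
W(K) = 2*K/(-9 + K) (W(K) = (2*K)/(-9 + K) = 2*K/(-9 + K))
(52 + W(d))**2 = (52 + 2*(-8)/(-9 - 8))**2 = (52 + 2*(-8)/(-17))**2 = (52 + 2*(-8)*(-1/17))**2 = (52 + 16/17)**2 = (900/17)**2 = 810000/289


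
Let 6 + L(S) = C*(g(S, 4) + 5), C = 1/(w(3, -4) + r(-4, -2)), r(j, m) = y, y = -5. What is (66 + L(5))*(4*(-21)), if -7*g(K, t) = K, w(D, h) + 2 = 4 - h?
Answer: -5400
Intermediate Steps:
w(D, h) = 2 - h (w(D, h) = -2 + (4 - h) = 2 - h)
g(K, t) = -K/7
r(j, m) = -5
C = 1 (C = 1/((2 - 1*(-4)) - 5) = 1/((2 + 4) - 5) = 1/(6 - 5) = 1/1 = 1)
L(S) = -1 - S/7 (L(S) = -6 + 1*(-S/7 + 5) = -6 + 1*(5 - S/7) = -6 + (5 - S/7) = -1 - S/7)
(66 + L(5))*(4*(-21)) = (66 + (-1 - ⅐*5))*(4*(-21)) = (66 + (-1 - 5/7))*(-84) = (66 - 12/7)*(-84) = (450/7)*(-84) = -5400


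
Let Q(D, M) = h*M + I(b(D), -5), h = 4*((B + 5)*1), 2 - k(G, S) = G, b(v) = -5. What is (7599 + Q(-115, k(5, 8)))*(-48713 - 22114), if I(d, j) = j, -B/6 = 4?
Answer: -554008794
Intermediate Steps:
B = -24 (B = -6*4 = -24)
k(G, S) = 2 - G
h = -76 (h = 4*((-24 + 5)*1) = 4*(-19*1) = 4*(-19) = -76)
Q(D, M) = -5 - 76*M (Q(D, M) = -76*M - 5 = -5 - 76*M)
(7599 + Q(-115, k(5, 8)))*(-48713 - 22114) = (7599 + (-5 - 76*(2 - 1*5)))*(-48713 - 22114) = (7599 + (-5 - 76*(2 - 5)))*(-70827) = (7599 + (-5 - 76*(-3)))*(-70827) = (7599 + (-5 + 228))*(-70827) = (7599 + 223)*(-70827) = 7822*(-70827) = -554008794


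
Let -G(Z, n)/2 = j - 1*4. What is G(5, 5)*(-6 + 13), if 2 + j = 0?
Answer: 84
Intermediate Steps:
j = -2 (j = -2 + 0 = -2)
G(Z, n) = 12 (G(Z, n) = -2*(-2 - 1*4) = -2*(-2 - 4) = -2*(-6) = 12)
G(5, 5)*(-6 + 13) = 12*(-6 + 13) = 12*7 = 84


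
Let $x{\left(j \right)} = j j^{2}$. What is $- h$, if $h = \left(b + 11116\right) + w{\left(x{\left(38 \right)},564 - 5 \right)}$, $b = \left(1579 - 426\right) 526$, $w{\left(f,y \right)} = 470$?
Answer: $-618064$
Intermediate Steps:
$x{\left(j \right)} = j^{3}$
$b = 606478$ ($b = 1153 \cdot 526 = 606478$)
$h = 618064$ ($h = \left(606478 + 11116\right) + 470 = 617594 + 470 = 618064$)
$- h = \left(-1\right) 618064 = -618064$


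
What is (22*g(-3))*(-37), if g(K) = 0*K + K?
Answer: 2442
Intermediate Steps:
g(K) = K (g(K) = 0 + K = K)
(22*g(-3))*(-37) = (22*(-3))*(-37) = -66*(-37) = 2442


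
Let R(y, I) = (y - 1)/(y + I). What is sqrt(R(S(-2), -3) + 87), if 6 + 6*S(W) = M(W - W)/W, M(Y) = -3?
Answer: 4*sqrt(1230)/15 ≈ 9.3524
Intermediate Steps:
S(W) = -1 - 1/(2*W) (S(W) = -1 + (-3/W)/6 = -1 - 1/(2*W))
R(y, I) = (-1 + y)/(I + y)
sqrt(R(S(-2), -3) + 87) = sqrt((-1 + (-1/2 - 1*(-2))/(-2))/(-3 + (-1/2 - 1*(-2))/(-2)) + 87) = sqrt((-1 - (-1/2 + 2)/2)/(-3 - (-1/2 + 2)/2) + 87) = sqrt((-1 - 1/2*3/2)/(-3 - 1/2*3/2) + 87) = sqrt((-1 - 3/4)/(-3 - 3/4) + 87) = sqrt(-7/4/(-15/4) + 87) = sqrt(-4/15*(-7/4) + 87) = sqrt(7/15 + 87) = sqrt(1312/15) = 4*sqrt(1230)/15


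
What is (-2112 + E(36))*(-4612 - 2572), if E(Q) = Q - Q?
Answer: 15172608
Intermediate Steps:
E(Q) = 0
(-2112 + E(36))*(-4612 - 2572) = (-2112 + 0)*(-4612 - 2572) = -2112*(-7184) = 15172608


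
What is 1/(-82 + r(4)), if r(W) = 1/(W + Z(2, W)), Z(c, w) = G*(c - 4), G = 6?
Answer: -8/657 ≈ -0.012177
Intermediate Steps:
Z(c, w) = -24 + 6*c (Z(c, w) = 6*(c - 4) = 6*(-4 + c) = -24 + 6*c)
r(W) = 1/(-12 + W) (r(W) = 1/(W + (-24 + 6*2)) = 1/(W + (-24 + 12)) = 1/(W - 12) = 1/(-12 + W))
1/(-82 + r(4)) = 1/(-82 + 1/(-12 + 4)) = 1/(-82 + 1/(-8)) = 1/(-82 - 1/8) = 1/(-657/8) = -8/657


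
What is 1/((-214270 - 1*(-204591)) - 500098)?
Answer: -1/509777 ≈ -1.9616e-6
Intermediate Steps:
1/((-214270 - 1*(-204591)) - 500098) = 1/((-214270 + 204591) - 500098) = 1/(-9679 - 500098) = 1/(-509777) = -1/509777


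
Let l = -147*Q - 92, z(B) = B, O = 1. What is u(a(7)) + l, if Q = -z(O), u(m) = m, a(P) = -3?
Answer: 52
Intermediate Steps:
Q = -1 (Q = -1*1 = -1)
l = 55 (l = -147*(-1) - 92 = 147 - 92 = 55)
u(a(7)) + l = -3 + 55 = 52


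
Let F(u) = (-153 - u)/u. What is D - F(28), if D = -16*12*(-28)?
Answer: 150709/28 ≈ 5382.5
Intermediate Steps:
F(u) = (-153 - u)/u
D = 5376 (D = -192*(-28) = 5376)
D - F(28) = 5376 - (-153 - 1*28)/28 = 5376 - (-153 - 28)/28 = 5376 - (-181)/28 = 5376 - 1*(-181/28) = 5376 + 181/28 = 150709/28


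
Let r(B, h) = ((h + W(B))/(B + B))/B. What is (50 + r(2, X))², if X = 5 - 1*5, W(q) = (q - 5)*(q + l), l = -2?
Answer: 2500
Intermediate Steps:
W(q) = (-5 + q)*(-2 + q) (W(q) = (q - 5)*(q - 2) = (-5 + q)*(-2 + q))
X = 0 (X = 5 - 5 = 0)
r(B, h) = (10 + h + B² - 7*B)/(2*B²) (r(B, h) = ((h + (10 + B² - 7*B))/(B + B))/B = ((10 + h + B² - 7*B)/((2*B)))/B = ((10 + h + B² - 7*B)*(1/(2*B)))/B = ((10 + h + B² - 7*B)/(2*B))/B = (10 + h + B² - 7*B)/(2*B²))
(50 + r(2, X))² = (50 + (½)*(10 + 0 + 2² - 7*2)/2²)² = (50 + (½)*(¼)*(10 + 0 + 4 - 14))² = (50 + (½)*(¼)*0)² = (50 + 0)² = 50² = 2500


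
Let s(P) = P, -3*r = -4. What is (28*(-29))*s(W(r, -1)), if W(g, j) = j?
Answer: 812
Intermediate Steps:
r = 4/3 (r = -⅓*(-4) = 4/3 ≈ 1.3333)
(28*(-29))*s(W(r, -1)) = (28*(-29))*(-1) = -812*(-1) = 812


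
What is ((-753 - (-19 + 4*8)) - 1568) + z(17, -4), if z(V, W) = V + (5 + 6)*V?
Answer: -2130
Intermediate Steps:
z(V, W) = 12*V (z(V, W) = V + 11*V = 12*V)
((-753 - (-19 + 4*8)) - 1568) + z(17, -4) = ((-753 - (-19 + 4*8)) - 1568) + 12*17 = ((-753 - (-19 + 32)) - 1568) + 204 = ((-753 - 1*13) - 1568) + 204 = ((-753 - 13) - 1568) + 204 = (-766 - 1568) + 204 = -2334 + 204 = -2130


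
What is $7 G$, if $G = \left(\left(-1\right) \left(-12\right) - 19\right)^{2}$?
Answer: $343$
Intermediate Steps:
$G = 49$ ($G = \left(12 - 19\right)^{2} = \left(-7\right)^{2} = 49$)
$7 G = 7 \cdot 49 = 343$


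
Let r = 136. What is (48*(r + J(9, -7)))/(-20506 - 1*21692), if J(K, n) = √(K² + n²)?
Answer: -1088/7033 - 8*√130/7033 ≈ -0.16767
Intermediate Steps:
(48*(r + J(9, -7)))/(-20506 - 1*21692) = (48*(136 + √(9² + (-7)²)))/(-20506 - 1*21692) = (48*(136 + √(81 + 49)))/(-20506 - 21692) = (48*(136 + √130))/(-42198) = (6528 + 48*√130)*(-1/42198) = -1088/7033 - 8*√130/7033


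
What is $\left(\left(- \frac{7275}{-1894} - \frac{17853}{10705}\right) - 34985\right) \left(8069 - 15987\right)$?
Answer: $\frac{2808064286146063}{10137635} \approx 2.7699 \cdot 10^{8}$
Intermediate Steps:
$\left(\left(- \frac{7275}{-1894} - \frac{17853}{10705}\right) - 34985\right) \left(8069 - 15987\right) = \left(\left(\left(-7275\right) \left(- \frac{1}{1894}\right) - \frac{17853}{10705}\right) - 34985\right) \left(-7918\right) = \left(\left(\frac{7275}{1894} - \frac{17853}{10705}\right) - 34985\right) \left(-7918\right) = \left(\frac{44065293}{20275270} - 34985\right) \left(-7918\right) = \left(- \frac{709286255657}{20275270}\right) \left(-7918\right) = \frac{2808064286146063}{10137635}$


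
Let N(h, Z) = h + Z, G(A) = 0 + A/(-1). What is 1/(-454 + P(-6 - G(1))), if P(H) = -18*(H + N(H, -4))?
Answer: -1/202 ≈ -0.0049505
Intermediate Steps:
G(A) = -A (G(A) = 0 - A = -A)
N(h, Z) = Z + h
P(H) = 72 - 36*H (P(H) = -18*(H + (-4 + H)) = -18*(-4 + 2*H) = 72 - 36*H)
1/(-454 + P(-6 - G(1))) = 1/(-454 + (72 - 36*(-6 - (-1)))) = 1/(-454 + (72 - 36*(-6 - 1*(-1)))) = 1/(-454 + (72 - 36*(-6 + 1))) = 1/(-454 + (72 - 36*(-5))) = 1/(-454 + (72 + 180)) = 1/(-454 + 252) = 1/(-202) = -1/202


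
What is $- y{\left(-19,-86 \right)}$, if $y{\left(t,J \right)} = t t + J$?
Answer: $-275$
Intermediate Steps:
$y{\left(t,J \right)} = J + t^{2}$ ($y{\left(t,J \right)} = t^{2} + J = J + t^{2}$)
$- y{\left(-19,-86 \right)} = - (-86 + \left(-19\right)^{2}) = - (-86 + 361) = \left(-1\right) 275 = -275$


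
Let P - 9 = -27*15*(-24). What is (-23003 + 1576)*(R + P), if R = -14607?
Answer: 104520906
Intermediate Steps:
P = 9729 (P = 9 - 27*15*(-24) = 9 - 405*(-24) = 9 + 9720 = 9729)
(-23003 + 1576)*(R + P) = (-23003 + 1576)*(-14607 + 9729) = -21427*(-4878) = 104520906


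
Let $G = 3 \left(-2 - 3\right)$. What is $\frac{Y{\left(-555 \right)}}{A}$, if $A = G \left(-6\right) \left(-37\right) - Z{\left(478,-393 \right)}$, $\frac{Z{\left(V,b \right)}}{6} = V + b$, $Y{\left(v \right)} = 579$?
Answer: $- \frac{193}{1280} \approx -0.15078$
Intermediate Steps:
$G = -15$ ($G = 3 \left(-5\right) = -15$)
$Z{\left(V,b \right)} = 6 V + 6 b$ ($Z{\left(V,b \right)} = 6 \left(V + b\right) = 6 V + 6 b$)
$A = -3840$ ($A = \left(-15\right) \left(-6\right) \left(-37\right) - \left(6 \cdot 478 + 6 \left(-393\right)\right) = 90 \left(-37\right) - \left(2868 - 2358\right) = -3330 - 510 = -3840$)
$\frac{Y{\left(-555 \right)}}{A} = \frac{579}{-3840} = 579 \left(- \frac{1}{3840}\right) = - \frac{193}{1280}$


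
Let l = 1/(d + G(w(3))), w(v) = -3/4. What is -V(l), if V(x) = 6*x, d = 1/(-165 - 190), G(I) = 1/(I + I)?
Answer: 6390/713 ≈ 8.9621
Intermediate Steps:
w(v) = -¾ (w(v) = -3*¼ = -¾)
G(I) = 1/(2*I)
d = -1/355 (d = 1/(-355) = -1/355 ≈ -0.0028169)
l = -1065/713 (l = 1/(-1/355 + 1/(2*(-¾))) = 1/(-1/355 + (½)*(-4/3)) = 1/(-1/355 - ⅔) = 1/(-713/1065) = -1065/713 ≈ -1.4937)
-V(l) = -6*(-1065)/713 = -1*(-6390/713) = 6390/713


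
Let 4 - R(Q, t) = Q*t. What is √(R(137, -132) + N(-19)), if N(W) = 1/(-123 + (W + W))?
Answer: √468858887/161 ≈ 134.49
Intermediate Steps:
R(Q, t) = 4 - Q*t
N(W) = 1/(-123 + 2*W)
√(R(137, -132) + N(-19)) = √((4 - 1*137*(-132)) + 1/(-123 + 2*(-19))) = √((4 + 18084) + 1/(-123 - 38)) = √(18088 + 1/(-161)) = √(18088 - 1/161) = √(2912167/161) = √468858887/161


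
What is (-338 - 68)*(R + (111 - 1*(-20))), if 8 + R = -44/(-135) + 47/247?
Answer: -1672171088/33345 ≈ -50148.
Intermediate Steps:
R = -249547/33345 (R = -8 + (-44/(-135) + 47/247) = -8 + (-44*(-1/135) + 47*(1/247)) = -8 + (44/135 + 47/247) = -8 + 17213/33345 = -249547/33345 ≈ -7.4838)
(-338 - 68)*(R + (111 - 1*(-20))) = (-338 - 68)*(-249547/33345 + (111 - 1*(-20))) = -406*(-249547/33345 + (111 + 20)) = -406*(-249547/33345 + 131) = -406*4118648/33345 = -1672171088/33345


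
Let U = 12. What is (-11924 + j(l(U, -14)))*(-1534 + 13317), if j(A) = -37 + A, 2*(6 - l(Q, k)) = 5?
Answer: -281790445/2 ≈ -1.4090e+8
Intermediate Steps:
l(Q, k) = 7/2 (l(Q, k) = 6 - ½*5 = 6 - 5/2 = 7/2)
(-11924 + j(l(U, -14)))*(-1534 + 13317) = (-11924 + (-37 + 7/2))*(-1534 + 13317) = (-11924 - 67/2)*11783 = -23915/2*11783 = -281790445/2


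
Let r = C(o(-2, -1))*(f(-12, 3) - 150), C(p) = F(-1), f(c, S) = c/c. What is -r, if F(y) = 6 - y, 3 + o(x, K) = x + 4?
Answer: 1043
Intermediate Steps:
f(c, S) = 1
o(x, K) = 1 + x (o(x, K) = -3 + (x + 4) = -3 + (4 + x) = 1 + x)
C(p) = 7 (C(p) = 6 - 1*(-1) = 6 + 1 = 7)
r = -1043 (r = 7*(1 - 150) = 7*(-149) = -1043)
-r = -1*(-1043) = 1043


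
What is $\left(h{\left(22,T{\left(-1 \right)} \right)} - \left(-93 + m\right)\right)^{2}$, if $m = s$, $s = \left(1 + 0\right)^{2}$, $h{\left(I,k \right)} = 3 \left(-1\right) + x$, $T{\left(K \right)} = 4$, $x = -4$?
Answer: $7225$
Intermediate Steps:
$h{\left(I,k \right)} = -7$ ($h{\left(I,k \right)} = 3 \left(-1\right) - 4 = -3 - 4 = -7$)
$s = 1$ ($s = 1^{2} = 1$)
$m = 1$
$\left(h{\left(22,T{\left(-1 \right)} \right)} - \left(-93 + m\right)\right)^{2} = \left(-7 + \left(93 - 1\right)\right)^{2} = \left(-7 + 92\right)^{2} = 85^{2} = 7225$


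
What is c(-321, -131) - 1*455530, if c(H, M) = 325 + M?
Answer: -455336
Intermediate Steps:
c(-321, -131) - 1*455530 = (325 - 131) - 1*455530 = 194 - 455530 = -455336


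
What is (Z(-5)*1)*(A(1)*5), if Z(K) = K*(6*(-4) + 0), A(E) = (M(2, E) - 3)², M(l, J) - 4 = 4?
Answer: 15000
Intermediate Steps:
M(l, J) = 8 (M(l, J) = 4 + 4 = 8)
A(E) = 25 (A(E) = (8 - 3)² = 5² = 25)
Z(K) = -24*K (Z(K) = K*(-24 + 0) = K*(-24) = -24*K)
(Z(-5)*1)*(A(1)*5) = (-24*(-5)*1)*(25*5) = (120*1)*125 = 120*125 = 15000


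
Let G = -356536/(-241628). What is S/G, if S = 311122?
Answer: 9396973327/44567 ≈ 2.1085e+5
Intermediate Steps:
G = 89134/60407 (G = -356536*(-1/241628) = 89134/60407 ≈ 1.4756)
S/G = 311122/(89134/60407) = 311122*(60407/89134) = 9396973327/44567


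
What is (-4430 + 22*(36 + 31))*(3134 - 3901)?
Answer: 2267252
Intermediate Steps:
(-4430 + 22*(36 + 31))*(3134 - 3901) = (-4430 + 22*67)*(-767) = (-4430 + 1474)*(-767) = -2956*(-767) = 2267252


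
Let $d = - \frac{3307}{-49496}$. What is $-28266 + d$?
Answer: $- \frac{1399050629}{49496} \approx -28266.0$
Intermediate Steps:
$d = \frac{3307}{49496}$ ($d = \left(-3307\right) \left(- \frac{1}{49496}\right) = \frac{3307}{49496} \approx 0.066813$)
$-28266 + d = -28266 + \frac{3307}{49496} = - \frac{1399050629}{49496}$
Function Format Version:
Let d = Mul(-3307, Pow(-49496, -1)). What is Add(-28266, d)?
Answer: Rational(-1399050629, 49496) ≈ -28266.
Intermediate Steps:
d = Rational(3307, 49496) (d = Mul(-3307, Rational(-1, 49496)) = Rational(3307, 49496) ≈ 0.066813)
Add(-28266, d) = Add(-28266, Rational(3307, 49496)) = Rational(-1399050629, 49496)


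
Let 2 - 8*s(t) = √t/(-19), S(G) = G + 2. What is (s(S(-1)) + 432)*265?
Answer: 17411295/152 ≈ 1.1455e+5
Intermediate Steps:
S(G) = 2 + G
s(t) = ¼ + √t/152 (s(t) = ¼ - √t/(8*(-19)) = ¼ - (-1)*√t/152 = ¼ + √t/152)
(s(S(-1)) + 432)*265 = ((¼ + √(2 - 1)/152) + 432)*265 = ((¼ + √1/152) + 432)*265 = ((¼ + (1/152)*1) + 432)*265 = ((¼ + 1/152) + 432)*265 = (39/152 + 432)*265 = (65703/152)*265 = 17411295/152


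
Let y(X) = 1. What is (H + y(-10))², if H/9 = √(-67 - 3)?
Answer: -5669 + 18*I*√70 ≈ -5669.0 + 150.6*I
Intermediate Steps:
H = 9*I*√70 (H = 9*√(-67 - 3) = 9*√(-70) = 9*(I*√70) = 9*I*√70 ≈ 75.299*I)
(H + y(-10))² = (9*I*√70 + 1)² = (1 + 9*I*√70)²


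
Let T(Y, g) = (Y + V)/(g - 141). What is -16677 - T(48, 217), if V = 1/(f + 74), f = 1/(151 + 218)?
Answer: -34611622869/2075332 ≈ -16678.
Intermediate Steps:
f = 1/369 ≈ 0.0027100
V = 369/27307 (V = 1/(1/369 + 74) = 1/(27307/369) = 369/27307 ≈ 0.013513)
T(Y, g) = (369/27307 + Y)/(-141 + g) (T(Y, g) = (Y + 369/27307)/(g - 141) = (369/27307 + Y)/(-141 + g))
-16677 - T(48, 217) = -16677 - (369/27307 + 48)/(-141 + 217) = -16677 - 1311105/(76*27307) = -16677 - 1*1311105/2075332 = -16677 - 1311105/2075332 = -34611622869/2075332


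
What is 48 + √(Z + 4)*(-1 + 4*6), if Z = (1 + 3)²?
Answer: 48 + 46*√5 ≈ 150.86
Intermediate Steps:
Z = 16 (Z = 4² = 16)
48 + √(Z + 4)*(-1 + 4*6) = 48 + √(16 + 4)*(-1 + 4*6) = 48 + √20*(-1 + 24) = 48 + (2*√5)*23 = 48 + 46*√5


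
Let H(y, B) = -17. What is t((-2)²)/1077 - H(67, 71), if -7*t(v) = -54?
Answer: 42739/2513 ≈ 17.007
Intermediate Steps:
t(v) = 54/7 (t(v) = -⅐*(-54) = 54/7)
t((-2)²)/1077 - H(67, 71) = (54/7)/1077 - 1*(-17) = (54/7)*(1/1077) + 17 = 18/2513 + 17 = 42739/2513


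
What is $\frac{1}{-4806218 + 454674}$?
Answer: $- \frac{1}{4351544} \approx -2.298 \cdot 10^{-7}$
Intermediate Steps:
$\frac{1}{-4806218 + 454674} = \frac{1}{-4351544} = - \frac{1}{4351544}$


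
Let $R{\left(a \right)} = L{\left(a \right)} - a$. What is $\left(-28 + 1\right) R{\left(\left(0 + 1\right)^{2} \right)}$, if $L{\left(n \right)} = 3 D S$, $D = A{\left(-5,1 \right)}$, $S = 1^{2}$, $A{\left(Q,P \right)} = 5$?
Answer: $-378$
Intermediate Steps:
$S = 1$
$D = 5$
$L{\left(n \right)} = 15$ ($L{\left(n \right)} = 3 \cdot 5 \cdot 1 = 15 \cdot 1 = 15$)
$R{\left(a \right)} = 15 - a$
$\left(-28 + 1\right) R{\left(\left(0 + 1\right)^{2} \right)} = \left(-28 + 1\right) \left(15 - \left(0 + 1\right)^{2}\right) = - 27 \left(15 - 1^{2}\right) = - 27 \left(15 - 1\right) = \left(-27\right) 14 = -378$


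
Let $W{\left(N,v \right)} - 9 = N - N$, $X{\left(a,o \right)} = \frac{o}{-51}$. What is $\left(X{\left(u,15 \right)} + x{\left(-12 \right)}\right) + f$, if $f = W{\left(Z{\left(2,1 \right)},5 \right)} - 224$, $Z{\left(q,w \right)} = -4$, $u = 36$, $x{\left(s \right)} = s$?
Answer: $- \frac{3864}{17} \approx -227.29$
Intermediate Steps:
$X{\left(a,o \right)} = - \frac{o}{51}$ ($X{\left(a,o \right)} = o \left(- \frac{1}{51}\right) = - \frac{o}{51}$)
$W{\left(N,v \right)} = 9$ ($W{\left(N,v \right)} = 9 + \left(N - N\right) = 9 + 0 = 9$)
$f = -215$ ($f = 9 - 224 = -215$)
$\left(X{\left(u,15 \right)} + x{\left(-12 \right)}\right) + f = \left(\left(- \frac{1}{51}\right) 15 - 12\right) - 215 = \left(- \frac{5}{17} - 12\right) - 215 = - \frac{209}{17} - 215 = - \frac{3864}{17}$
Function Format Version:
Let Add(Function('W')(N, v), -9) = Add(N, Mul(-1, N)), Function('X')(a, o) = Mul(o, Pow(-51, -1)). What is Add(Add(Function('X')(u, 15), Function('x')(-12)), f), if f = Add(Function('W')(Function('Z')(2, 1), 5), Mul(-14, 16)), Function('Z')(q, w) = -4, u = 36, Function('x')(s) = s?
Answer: Rational(-3864, 17) ≈ -227.29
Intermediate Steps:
Function('X')(a, o) = Mul(Rational(-1, 51), o) (Function('X')(a, o) = Mul(o, Rational(-1, 51)) = Mul(Rational(-1, 51), o))
Function('W')(N, v) = 9 (Function('W')(N, v) = Add(9, Add(N, Mul(-1, N))) = Add(9, 0) = 9)
f = -215 (f = Add(9, Mul(-14, 16)) = Add(9, -224) = -215)
Add(Add(Function('X')(u, 15), Function('x')(-12)), f) = Add(Add(Mul(Rational(-1, 51), 15), -12), -215) = Add(Add(Rational(-5, 17), -12), -215) = Add(Rational(-209, 17), -215) = Rational(-3864, 17)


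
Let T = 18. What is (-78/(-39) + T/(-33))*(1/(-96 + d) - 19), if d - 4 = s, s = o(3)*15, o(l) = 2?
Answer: -9432/341 ≈ -27.660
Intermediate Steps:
s = 30 (s = 2*15 = 30)
d = 34 (d = 4 + 30 = 34)
(-78/(-39) + T/(-33))*(1/(-96 + d) - 19) = (-78/(-39) + 18/(-33))*(1/(-96 + 34) - 19) = (-78*(-1/39) + 18*(-1/33))*(1/(-62) - 19) = (2 - 6/11)*(-1/62 - 19) = (16/11)*(-1179/62) = -9432/341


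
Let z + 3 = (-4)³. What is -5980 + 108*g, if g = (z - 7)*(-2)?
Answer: 10004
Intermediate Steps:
z = -67 (z = -3 + (-4)³ = -3 - 64 = -67)
g = 148 (g = (-67 - 7)*(-2) = -74*(-2) = 148)
-5980 + 108*g = -5980 + 108*148 = -5980 + 15984 = 10004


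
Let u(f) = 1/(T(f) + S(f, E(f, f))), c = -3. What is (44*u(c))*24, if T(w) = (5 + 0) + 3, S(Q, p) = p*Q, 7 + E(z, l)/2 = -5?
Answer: 66/5 ≈ 13.200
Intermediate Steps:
E(z, l) = -24 (E(z, l) = -14 + 2*(-5) = -14 - 10 = -24)
S(Q, p) = Q*p
T(w) = 8 (T(w) = 5 + 3 = 8)
u(f) = 1/(8 - 24*f) (u(f) = 1/(8 + f*(-24)) = 1/(8 - 24*f))
(44*u(c))*24 = (44*(1/(8*(1 - 3*(-3)))))*24 = (44*(1/(8*(1 + 9))))*24 = (44*((1/8)/10))*24 = (44*((1/8)*(1/10)))*24 = (44*(1/80))*24 = (11/20)*24 = 66/5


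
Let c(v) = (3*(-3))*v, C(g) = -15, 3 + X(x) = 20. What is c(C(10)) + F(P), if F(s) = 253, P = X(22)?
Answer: 388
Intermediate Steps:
X(x) = 17 (X(x) = -3 + 20 = 17)
P = 17
c(v) = -9*v
c(C(10)) + F(P) = -9*(-15) + 253 = 135 + 253 = 388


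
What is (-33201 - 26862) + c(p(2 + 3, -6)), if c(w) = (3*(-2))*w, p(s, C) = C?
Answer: -60027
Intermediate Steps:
c(w) = -6*w
(-33201 - 26862) + c(p(2 + 3, -6)) = (-33201 - 26862) - 6*(-6) = -60063 + 36 = -60027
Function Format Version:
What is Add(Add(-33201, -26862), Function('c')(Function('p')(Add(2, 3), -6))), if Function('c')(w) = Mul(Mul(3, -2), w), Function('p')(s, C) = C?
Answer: -60027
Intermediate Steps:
Function('c')(w) = Mul(-6, w)
Add(Add(-33201, -26862), Function('c')(Function('p')(Add(2, 3), -6))) = Add(Add(-33201, -26862), Mul(-6, -6)) = Add(-60063, 36) = -60027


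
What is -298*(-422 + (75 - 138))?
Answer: 144530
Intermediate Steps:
-298*(-422 + (75 - 138)) = -298*(-422 - 63) = -298*(-485) = 144530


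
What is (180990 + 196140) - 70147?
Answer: 306983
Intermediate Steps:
(180990 + 196140) - 70147 = 377130 - 70147 = 306983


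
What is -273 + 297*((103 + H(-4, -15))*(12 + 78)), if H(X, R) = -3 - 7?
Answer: 2485617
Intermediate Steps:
H(X, R) = -10
-273 + 297*((103 + H(-4, -15))*(12 + 78)) = -273 + 297*((103 - 10)*(12 + 78)) = -273 + 297*(93*90) = -273 + 297*8370 = -273 + 2485890 = 2485617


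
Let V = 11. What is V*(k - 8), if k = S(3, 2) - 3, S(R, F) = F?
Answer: -99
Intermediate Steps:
k = -1 (k = 2 - 3 = -1)
V*(k - 8) = 11*(-1 - 8) = 11*(-9) = -99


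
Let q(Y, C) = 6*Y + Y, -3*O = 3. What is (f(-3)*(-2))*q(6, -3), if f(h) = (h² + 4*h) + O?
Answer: 336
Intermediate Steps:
O = -1 (O = -⅓*3 = -1)
q(Y, C) = 7*Y
f(h) = -1 + h² + 4*h (f(h) = (h² + 4*h) - 1 = -1 + h² + 4*h)
(f(-3)*(-2))*q(6, -3) = ((-1 + (-3)² + 4*(-3))*(-2))*(7*6) = ((-1 + 9 - 12)*(-2))*42 = -4*(-2)*42 = 8*42 = 336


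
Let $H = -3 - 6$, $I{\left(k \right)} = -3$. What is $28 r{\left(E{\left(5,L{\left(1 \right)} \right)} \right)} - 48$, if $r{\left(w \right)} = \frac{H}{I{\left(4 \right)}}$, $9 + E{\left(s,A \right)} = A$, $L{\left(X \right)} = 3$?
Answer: $36$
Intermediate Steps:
$E{\left(s,A \right)} = -9 + A$
$H = -9$ ($H = -3 - 6 = -9$)
$r{\left(w \right)} = 3$ ($r{\left(w \right)} = - \frac{9}{-3} = \left(-9\right) \left(- \frac{1}{3}\right) = 3$)
$28 r{\left(E{\left(5,L{\left(1 \right)} \right)} \right)} - 48 = 28 \cdot 3 - 48 = 84 - 48 = 36$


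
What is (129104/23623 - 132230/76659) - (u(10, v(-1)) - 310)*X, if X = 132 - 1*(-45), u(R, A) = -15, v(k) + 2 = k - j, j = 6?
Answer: 104179690730671/1810915557 ≈ 57529.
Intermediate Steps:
v(k) = -8 + k (v(k) = -2 + (k - 1*6) = -2 + (k - 6) = -2 + (-6 + k) = -8 + k)
X = 177 (X = 132 + 45 = 177)
(129104/23623 - 132230/76659) - (u(10, v(-1)) - 310)*X = (129104/23623 - 132230/76659) - (-15 - 310)*177 = (129104*(1/23623) - 132230*1/76659) - (-325)*177 = (129104/23623 - 132230/76659) - 1*(-57525) = 6773314246/1810915557 + 57525 = 104179690730671/1810915557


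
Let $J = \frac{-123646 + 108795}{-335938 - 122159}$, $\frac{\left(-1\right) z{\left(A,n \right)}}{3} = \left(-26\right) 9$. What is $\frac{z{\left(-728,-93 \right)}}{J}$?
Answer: $\frac{321584094}{14851} \approx 21654.0$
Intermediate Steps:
$z{\left(A,n \right)} = 702$ ($z{\left(A,n \right)} = - 3 \left(\left(-26\right) 9\right) = \left(-3\right) \left(-234\right) = 702$)
$J = \frac{14851}{458097}$ ($J = - \frac{14851}{-458097} = \left(-14851\right) \left(- \frac{1}{458097}\right) = \frac{14851}{458097} \approx 0.032419$)
$\frac{z{\left(-728,-93 \right)}}{J} = \frac{702}{\frac{14851}{458097}} = 702 \cdot \frac{458097}{14851} = \frac{321584094}{14851}$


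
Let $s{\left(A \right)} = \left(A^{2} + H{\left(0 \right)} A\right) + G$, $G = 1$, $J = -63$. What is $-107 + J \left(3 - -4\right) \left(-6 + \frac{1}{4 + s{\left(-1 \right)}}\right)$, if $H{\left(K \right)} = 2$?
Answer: $\frac{9715}{4} \approx 2428.8$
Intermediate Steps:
$s{\left(A \right)} = 1 + A^{2} + 2 A$ ($s{\left(A \right)} = \left(A^{2} + 2 A\right) + 1 = 1 + A^{2} + 2 A$)
$-107 + J \left(3 - -4\right) \left(-6 + \frac{1}{4 + s{\left(-1 \right)}}\right) = -107 - 63 \left(3 - -4\right) \left(-6 + \frac{1}{4 + \left(1 + \left(-1\right)^{2} + 2 \left(-1\right)\right)}\right) = -107 - 63 \left(3 + 4\right) \left(-6 + \frac{1}{4 + \left(1 + 1 - 2\right)}\right) = -107 - 63 \cdot 7 \left(-6 + \frac{1}{4 + 0}\right) = -107 - 63 \cdot 7 \left(-6 + \frac{1}{4}\right) = -107 - 63 \cdot 7 \left(- \frac{23}{4}\right) = -107 - - \frac{10143}{4} = -107 + \frac{10143}{4} = \frac{9715}{4}$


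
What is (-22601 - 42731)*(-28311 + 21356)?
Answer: 454384060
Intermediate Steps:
(-22601 - 42731)*(-28311 + 21356) = -65332*(-6955) = 454384060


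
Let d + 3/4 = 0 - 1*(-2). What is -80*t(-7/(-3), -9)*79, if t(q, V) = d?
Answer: -7900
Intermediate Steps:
d = 5/4 (d = -¾ + (0 - 1*(-2)) = -¾ + (0 + 2) = -¾ + 2 = 5/4 ≈ 1.2500)
t(q, V) = 5/4
-80*t(-7/(-3), -9)*79 = -80*5/4*79 = -100*79 = -7900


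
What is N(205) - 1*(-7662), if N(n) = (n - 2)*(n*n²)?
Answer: 1748878037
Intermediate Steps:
N(n) = n³*(-2 + n) (N(n) = (-2 + n)*n³ = n³*(-2 + n))
N(205) - 1*(-7662) = 205³*(-2 + 205) - 1*(-7662) = 8615125*203 + 7662 = 1748870375 + 7662 = 1748878037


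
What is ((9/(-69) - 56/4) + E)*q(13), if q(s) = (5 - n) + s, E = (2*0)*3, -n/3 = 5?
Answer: -10725/23 ≈ -466.30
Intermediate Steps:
n = -15 (n = -3*5 = -15)
E = 0 (E = 0*3 = 0)
q(s) = 20 + s (q(s) = (5 - 1*(-15)) + s = (5 + 15) + s = 20 + s)
((9/(-69) - 56/4) + E)*q(13) = ((9/(-69) - 56/4) + 0)*(20 + 13) = ((9*(-1/69) - 56*1/4) + 0)*33 = ((-3/23 - 14) + 0)*33 = (-325/23 + 0)*33 = -325/23*33 = -10725/23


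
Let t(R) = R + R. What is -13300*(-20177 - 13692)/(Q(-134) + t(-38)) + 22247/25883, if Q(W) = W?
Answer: -166559885389/77649 ≈ -2.1450e+6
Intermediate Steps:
t(R) = 2*R
-13300*(-20177 - 13692)/(Q(-134) + t(-38)) + 22247/25883 = -13300*(-20177 - 13692)/(-134 + 2*(-38)) + 22247/25883 = -13300*(-33869/(-134 - 76)) + 22247*(1/25883) = -13300/((-210*(-1/33869))) + 22247/25883 = -13300/210/33869 + 22247/25883 = -13300*33869/210 + 22247/25883 = -6435110/3 + 22247/25883 = -166559885389/77649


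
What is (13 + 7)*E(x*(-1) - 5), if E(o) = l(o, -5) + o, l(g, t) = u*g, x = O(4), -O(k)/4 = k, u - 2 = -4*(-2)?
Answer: 2420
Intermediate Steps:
u = 10 (u = 2 - 4*(-2) = 2 + 8 = 10)
O(k) = -4*k
x = -16 (x = -4*4 = -16)
l(g, t) = 10*g
E(o) = 11*o (E(o) = 10*o + o = 11*o)
(13 + 7)*E(x*(-1) - 5) = (13 + 7)*(11*(-16*(-1) - 5)) = 20*(11*(16 - 5)) = 20*(11*11) = 20*121 = 2420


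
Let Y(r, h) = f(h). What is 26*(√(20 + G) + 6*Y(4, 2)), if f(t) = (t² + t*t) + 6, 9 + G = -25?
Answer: 2184 + 26*I*√14 ≈ 2184.0 + 97.283*I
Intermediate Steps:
G = -34 (G = -9 - 25 = -34)
f(t) = 6 + 2*t² (f(t) = (t² + t²) + 6 = 2*t² + 6 = 6 + 2*t²)
Y(r, h) = 6 + 2*h²
26*(√(20 + G) + 6*Y(4, 2)) = 26*(√(20 - 34) + 6*(6 + 2*2²)) = 26*(√(-14) + 6*(6 + 2*4)) = 26*(I*√14 + 6*(6 + 8)) = 26*(I*√14 + 6*14) = 26*(I*√14 + 84) = 26*(84 + I*√14) = 2184 + 26*I*√14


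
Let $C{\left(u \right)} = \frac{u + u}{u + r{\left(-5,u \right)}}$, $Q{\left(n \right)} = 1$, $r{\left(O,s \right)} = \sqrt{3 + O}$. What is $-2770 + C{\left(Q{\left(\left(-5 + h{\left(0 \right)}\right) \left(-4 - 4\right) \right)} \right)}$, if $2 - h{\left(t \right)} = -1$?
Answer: $\frac{2 \left(- 1385 \sqrt{2} + 1384 i\right)}{\sqrt{2} - i} \approx -2769.3 - 0.94281 i$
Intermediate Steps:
$h{\left(t \right)} = 3$ ($h{\left(t \right)} = 2 - -1 = 2 + 1 = 3$)
$C{\left(u \right)} = \frac{2 u}{u + i \sqrt{2}}$ ($C{\left(u \right)} = \frac{u + u}{u + \sqrt{3 - 5}} = \frac{2 u}{u + \sqrt{-2}} = \frac{2 u}{u + i \sqrt{2}}$)
$-2770 + C{\left(Q{\left(\left(-5 + h{\left(0 \right)}\right) \left(-4 - 4\right) \right)} \right)} = -2770 + 2 \cdot 1 \frac{1}{1 + i \sqrt{2}} = -2770 + \frac{2}{1 + i \sqrt{2}}$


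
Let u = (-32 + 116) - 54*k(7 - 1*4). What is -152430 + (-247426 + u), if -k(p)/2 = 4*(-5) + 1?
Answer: -401824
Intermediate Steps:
k(p) = 38 (k(p) = -2*(4*(-5) + 1) = -2*(-20 + 1) = -2*(-19) = 38)
u = -1968 (u = (-32 + 116) - 54*38 = 84 - 2052 = -1968)
-152430 + (-247426 + u) = -152430 + (-247426 - 1968) = -152430 - 249394 = -401824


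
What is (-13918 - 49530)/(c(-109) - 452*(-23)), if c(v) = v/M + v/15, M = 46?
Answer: -43779120/7166591 ≈ -6.1088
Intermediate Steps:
c(v) = 61*v/690 (c(v) = v/46 + v/15 = 61*v/690)
(-13918 - 49530)/(c(-109) - 452*(-23)) = (-13918 - 49530)/((61/690)*(-109) - 452*(-23)) = -63448/(-6649/690 + 10396) = -63448/7166591/690 = -63448*690/7166591 = -43779120/7166591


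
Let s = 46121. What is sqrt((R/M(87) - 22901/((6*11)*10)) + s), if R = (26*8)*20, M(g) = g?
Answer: sqrt(4225188547635)/9570 ≈ 214.79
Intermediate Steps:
R = 4160 (R = 208*20 = 4160)
sqrt((R/M(87) - 22901/((6*11)*10)) + s) = sqrt((4160/87 - 22901/((6*11)*10)) + 46121) = sqrt((4160*(1/87) - 22901/(66*10)) + 46121) = sqrt((4160/87 - 22901/660) + 46121) = sqrt(251071/19140 + 46121) = sqrt(883007011/19140) = sqrt(4225188547635)/9570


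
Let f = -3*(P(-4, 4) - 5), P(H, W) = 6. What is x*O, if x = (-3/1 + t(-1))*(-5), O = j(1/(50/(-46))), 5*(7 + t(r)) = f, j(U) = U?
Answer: -1219/25 ≈ -48.760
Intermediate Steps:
f = -3 (f = -3*(6 - 5) = -3*1 = -3)
t(r) = -38/5 (t(r) = -7 + (⅕)*(-3) = -7 - ⅗ = -38/5)
O = -23/25 (O = 1/(50/(-46)) = 1/(50*(-1/46)) = 1/(-25/23) = -23/25 ≈ -0.92000)
x = 53 (x = (-3/1 - 38/5)*(-5) = (-3*1 - 38/5)*(-5) = (-3 - 38/5)*(-5) = -53/5*(-5) = 53)
x*O = 53*(-23/25) = -1219/25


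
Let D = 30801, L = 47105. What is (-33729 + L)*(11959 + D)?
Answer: 571957760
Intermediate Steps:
(-33729 + L)*(11959 + D) = (-33729 + 47105)*(11959 + 30801) = 13376*42760 = 571957760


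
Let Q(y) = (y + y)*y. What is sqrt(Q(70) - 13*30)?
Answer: sqrt(9410) ≈ 97.005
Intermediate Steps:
Q(y) = 2*y**2 (Q(y) = (2*y)*y = 2*y**2)
sqrt(Q(70) - 13*30) = sqrt(2*70**2 - 13*30) = sqrt(2*4900 - 390) = sqrt(9800 - 390) = sqrt(9410)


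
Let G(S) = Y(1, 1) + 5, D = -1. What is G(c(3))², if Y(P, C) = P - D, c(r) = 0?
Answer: 49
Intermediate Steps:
Y(P, C) = 1 + P (Y(P, C) = P - 1*(-1) = P + 1 = 1 + P)
G(S) = 7 (G(S) = (1 + 1) + 5 = 2 + 5 = 7)
G(c(3))² = 7² = 49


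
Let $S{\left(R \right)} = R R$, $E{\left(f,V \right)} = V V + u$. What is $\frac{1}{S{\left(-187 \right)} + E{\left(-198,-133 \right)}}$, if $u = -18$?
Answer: $\frac{1}{52640} \approx 1.8997 \cdot 10^{-5}$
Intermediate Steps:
$E{\left(f,V \right)} = -18 + V^{2}$ ($E{\left(f,V \right)} = V V - 18 = V^{2} - 18 = -18 + V^{2}$)
$S{\left(R \right)} = R^{2}$
$\frac{1}{S{\left(-187 \right)} + E{\left(-198,-133 \right)}} = \frac{1}{\left(-187\right)^{2} - \left(18 - \left(-133\right)^{2}\right)} = \frac{1}{34969 + \left(-18 + 17689\right)} = \frac{1}{34969 + 17671} = \frac{1}{52640}$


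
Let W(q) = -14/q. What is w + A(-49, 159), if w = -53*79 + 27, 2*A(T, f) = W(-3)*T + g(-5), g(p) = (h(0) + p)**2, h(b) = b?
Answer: -25571/6 ≈ -4261.8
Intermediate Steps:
g(p) = p**2 (g(p) = (0 + p)**2 = p**2)
A(T, f) = 25/2 + 7*T/3 (A(T, f) = ((-14/(-3))*T + (-5)**2)/2 = ((-14*(-1/3))*T + 25)/2 = (14*T/3 + 25)/2 = (25 + 14*T/3)/2 = 25/2 + 7*T/3)
w = -4160 (w = -4187 + 27 = -4160)
w + A(-49, 159) = -4160 + (25/2 + (7/3)*(-49)) = -4160 + (25/2 - 343/3) = -4160 - 611/6 = -25571/6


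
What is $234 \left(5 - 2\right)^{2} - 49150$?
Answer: $-47044$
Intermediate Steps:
$234 \left(5 - 2\right)^{2} - 49150 = 234 \cdot 3^{2} - 49150 = 234 \cdot 9 - 49150 = 2106 - 49150 = -47044$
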